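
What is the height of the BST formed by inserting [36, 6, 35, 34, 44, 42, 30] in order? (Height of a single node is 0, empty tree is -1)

Insertion order: [36, 6, 35, 34, 44, 42, 30]
Tree (level-order array): [36, 6, 44, None, 35, 42, None, 34, None, None, None, 30]
Compute height bottom-up (empty subtree = -1):
  height(30) = 1 + max(-1, -1) = 0
  height(34) = 1 + max(0, -1) = 1
  height(35) = 1 + max(1, -1) = 2
  height(6) = 1 + max(-1, 2) = 3
  height(42) = 1 + max(-1, -1) = 0
  height(44) = 1 + max(0, -1) = 1
  height(36) = 1 + max(3, 1) = 4
Height = 4


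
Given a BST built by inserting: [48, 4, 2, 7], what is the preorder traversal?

Tree insertion order: [48, 4, 2, 7]
Tree (level-order array): [48, 4, None, 2, 7]
Preorder traversal: [48, 4, 2, 7]


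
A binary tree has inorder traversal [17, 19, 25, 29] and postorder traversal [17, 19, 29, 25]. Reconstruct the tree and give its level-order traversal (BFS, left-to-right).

Inorder:   [17, 19, 25, 29]
Postorder: [17, 19, 29, 25]
Algorithm: postorder visits root last, so walk postorder right-to-left;
each value is the root of the current inorder slice — split it at that
value, recurse on the right subtree first, then the left.
Recursive splits:
  root=25; inorder splits into left=[17, 19], right=[29]
  root=29; inorder splits into left=[], right=[]
  root=19; inorder splits into left=[17], right=[]
  root=17; inorder splits into left=[], right=[]
Reconstructed level-order: [25, 19, 29, 17]


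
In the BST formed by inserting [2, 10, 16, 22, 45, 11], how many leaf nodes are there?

Tree built from: [2, 10, 16, 22, 45, 11]
Tree (level-order array): [2, None, 10, None, 16, 11, 22, None, None, None, 45]
Rule: A leaf has 0 children.
Per-node child counts:
  node 2: 1 child(ren)
  node 10: 1 child(ren)
  node 16: 2 child(ren)
  node 11: 0 child(ren)
  node 22: 1 child(ren)
  node 45: 0 child(ren)
Matching nodes: [11, 45]
Count of leaf nodes: 2


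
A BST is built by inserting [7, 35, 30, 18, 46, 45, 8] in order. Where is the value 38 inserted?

Starting tree (level order): [7, None, 35, 30, 46, 18, None, 45, None, 8]
Insertion path: 7 -> 35 -> 46 -> 45
Result: insert 38 as left child of 45
Final tree (level order): [7, None, 35, 30, 46, 18, None, 45, None, 8, None, 38]


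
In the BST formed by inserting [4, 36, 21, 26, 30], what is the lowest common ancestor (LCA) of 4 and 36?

Tree insertion order: [4, 36, 21, 26, 30]
Tree (level-order array): [4, None, 36, 21, None, None, 26, None, 30]
In a BST, the LCA of p=4, q=36 is the first node v on the
root-to-leaf path with p <= v <= q (go left if both < v, right if both > v).
Walk from root:
  at 4: 4 <= 4 <= 36, this is the LCA
LCA = 4


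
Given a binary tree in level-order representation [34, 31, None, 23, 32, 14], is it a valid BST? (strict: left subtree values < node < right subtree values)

Level-order array: [34, 31, None, 23, 32, 14]
Validate using subtree bounds (lo, hi): at each node, require lo < value < hi,
then recurse left with hi=value and right with lo=value.
Preorder trace (stopping at first violation):
  at node 34 with bounds (-inf, +inf): OK
  at node 31 with bounds (-inf, 34): OK
  at node 23 with bounds (-inf, 31): OK
  at node 14 with bounds (-inf, 23): OK
  at node 32 with bounds (31, 34): OK
No violation found at any node.
Result: Valid BST


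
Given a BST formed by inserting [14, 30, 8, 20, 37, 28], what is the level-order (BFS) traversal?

Tree insertion order: [14, 30, 8, 20, 37, 28]
Tree (level-order array): [14, 8, 30, None, None, 20, 37, None, 28]
BFS from the root, enqueuing left then right child of each popped node:
  queue [14] -> pop 14, enqueue [8, 30], visited so far: [14]
  queue [8, 30] -> pop 8, enqueue [none], visited so far: [14, 8]
  queue [30] -> pop 30, enqueue [20, 37], visited so far: [14, 8, 30]
  queue [20, 37] -> pop 20, enqueue [28], visited so far: [14, 8, 30, 20]
  queue [37, 28] -> pop 37, enqueue [none], visited so far: [14, 8, 30, 20, 37]
  queue [28] -> pop 28, enqueue [none], visited so far: [14, 8, 30, 20, 37, 28]
Result: [14, 8, 30, 20, 37, 28]


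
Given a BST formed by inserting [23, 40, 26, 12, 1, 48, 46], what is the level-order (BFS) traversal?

Tree insertion order: [23, 40, 26, 12, 1, 48, 46]
Tree (level-order array): [23, 12, 40, 1, None, 26, 48, None, None, None, None, 46]
BFS from the root, enqueuing left then right child of each popped node:
  queue [23] -> pop 23, enqueue [12, 40], visited so far: [23]
  queue [12, 40] -> pop 12, enqueue [1], visited so far: [23, 12]
  queue [40, 1] -> pop 40, enqueue [26, 48], visited so far: [23, 12, 40]
  queue [1, 26, 48] -> pop 1, enqueue [none], visited so far: [23, 12, 40, 1]
  queue [26, 48] -> pop 26, enqueue [none], visited so far: [23, 12, 40, 1, 26]
  queue [48] -> pop 48, enqueue [46], visited so far: [23, 12, 40, 1, 26, 48]
  queue [46] -> pop 46, enqueue [none], visited so far: [23, 12, 40, 1, 26, 48, 46]
Result: [23, 12, 40, 1, 26, 48, 46]


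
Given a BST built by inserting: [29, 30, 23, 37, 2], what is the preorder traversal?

Tree insertion order: [29, 30, 23, 37, 2]
Tree (level-order array): [29, 23, 30, 2, None, None, 37]
Preorder traversal: [29, 23, 2, 30, 37]


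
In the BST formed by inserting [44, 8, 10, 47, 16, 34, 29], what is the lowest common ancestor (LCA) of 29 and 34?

Tree insertion order: [44, 8, 10, 47, 16, 34, 29]
Tree (level-order array): [44, 8, 47, None, 10, None, None, None, 16, None, 34, 29]
In a BST, the LCA of p=29, q=34 is the first node v on the
root-to-leaf path with p <= v <= q (go left if both < v, right if both > v).
Walk from root:
  at 44: both 29 and 34 < 44, go left
  at 8: both 29 and 34 > 8, go right
  at 10: both 29 and 34 > 10, go right
  at 16: both 29 and 34 > 16, go right
  at 34: 29 <= 34 <= 34, this is the LCA
LCA = 34


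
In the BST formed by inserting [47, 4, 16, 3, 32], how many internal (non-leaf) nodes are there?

Tree built from: [47, 4, 16, 3, 32]
Tree (level-order array): [47, 4, None, 3, 16, None, None, None, 32]
Rule: An internal node has at least one child.
Per-node child counts:
  node 47: 1 child(ren)
  node 4: 2 child(ren)
  node 3: 0 child(ren)
  node 16: 1 child(ren)
  node 32: 0 child(ren)
Matching nodes: [47, 4, 16]
Count of internal (non-leaf) nodes: 3


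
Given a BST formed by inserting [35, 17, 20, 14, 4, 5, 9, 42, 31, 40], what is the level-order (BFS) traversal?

Tree insertion order: [35, 17, 20, 14, 4, 5, 9, 42, 31, 40]
Tree (level-order array): [35, 17, 42, 14, 20, 40, None, 4, None, None, 31, None, None, None, 5, None, None, None, 9]
BFS from the root, enqueuing left then right child of each popped node:
  queue [35] -> pop 35, enqueue [17, 42], visited so far: [35]
  queue [17, 42] -> pop 17, enqueue [14, 20], visited so far: [35, 17]
  queue [42, 14, 20] -> pop 42, enqueue [40], visited so far: [35, 17, 42]
  queue [14, 20, 40] -> pop 14, enqueue [4], visited so far: [35, 17, 42, 14]
  queue [20, 40, 4] -> pop 20, enqueue [31], visited so far: [35, 17, 42, 14, 20]
  queue [40, 4, 31] -> pop 40, enqueue [none], visited so far: [35, 17, 42, 14, 20, 40]
  queue [4, 31] -> pop 4, enqueue [5], visited so far: [35, 17, 42, 14, 20, 40, 4]
  queue [31, 5] -> pop 31, enqueue [none], visited so far: [35, 17, 42, 14, 20, 40, 4, 31]
  queue [5] -> pop 5, enqueue [9], visited so far: [35, 17, 42, 14, 20, 40, 4, 31, 5]
  queue [9] -> pop 9, enqueue [none], visited so far: [35, 17, 42, 14, 20, 40, 4, 31, 5, 9]
Result: [35, 17, 42, 14, 20, 40, 4, 31, 5, 9]


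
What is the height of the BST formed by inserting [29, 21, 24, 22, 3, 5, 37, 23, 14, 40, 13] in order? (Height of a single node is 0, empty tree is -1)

Insertion order: [29, 21, 24, 22, 3, 5, 37, 23, 14, 40, 13]
Tree (level-order array): [29, 21, 37, 3, 24, None, 40, None, 5, 22, None, None, None, None, 14, None, 23, 13]
Compute height bottom-up (empty subtree = -1):
  height(13) = 1 + max(-1, -1) = 0
  height(14) = 1 + max(0, -1) = 1
  height(5) = 1 + max(-1, 1) = 2
  height(3) = 1 + max(-1, 2) = 3
  height(23) = 1 + max(-1, -1) = 0
  height(22) = 1 + max(-1, 0) = 1
  height(24) = 1 + max(1, -1) = 2
  height(21) = 1 + max(3, 2) = 4
  height(40) = 1 + max(-1, -1) = 0
  height(37) = 1 + max(-1, 0) = 1
  height(29) = 1 + max(4, 1) = 5
Height = 5


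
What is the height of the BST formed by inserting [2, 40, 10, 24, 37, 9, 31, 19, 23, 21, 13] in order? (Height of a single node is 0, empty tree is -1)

Insertion order: [2, 40, 10, 24, 37, 9, 31, 19, 23, 21, 13]
Tree (level-order array): [2, None, 40, 10, None, 9, 24, None, None, 19, 37, 13, 23, 31, None, None, None, 21]
Compute height bottom-up (empty subtree = -1):
  height(9) = 1 + max(-1, -1) = 0
  height(13) = 1 + max(-1, -1) = 0
  height(21) = 1 + max(-1, -1) = 0
  height(23) = 1 + max(0, -1) = 1
  height(19) = 1 + max(0, 1) = 2
  height(31) = 1 + max(-1, -1) = 0
  height(37) = 1 + max(0, -1) = 1
  height(24) = 1 + max(2, 1) = 3
  height(10) = 1 + max(0, 3) = 4
  height(40) = 1 + max(4, -1) = 5
  height(2) = 1 + max(-1, 5) = 6
Height = 6


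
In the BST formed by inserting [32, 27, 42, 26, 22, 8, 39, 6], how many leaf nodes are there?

Tree built from: [32, 27, 42, 26, 22, 8, 39, 6]
Tree (level-order array): [32, 27, 42, 26, None, 39, None, 22, None, None, None, 8, None, 6]
Rule: A leaf has 0 children.
Per-node child counts:
  node 32: 2 child(ren)
  node 27: 1 child(ren)
  node 26: 1 child(ren)
  node 22: 1 child(ren)
  node 8: 1 child(ren)
  node 6: 0 child(ren)
  node 42: 1 child(ren)
  node 39: 0 child(ren)
Matching nodes: [6, 39]
Count of leaf nodes: 2


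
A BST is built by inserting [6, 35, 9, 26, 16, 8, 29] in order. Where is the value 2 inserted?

Starting tree (level order): [6, None, 35, 9, None, 8, 26, None, None, 16, 29]
Insertion path: 6
Result: insert 2 as left child of 6
Final tree (level order): [6, 2, 35, None, None, 9, None, 8, 26, None, None, 16, 29]


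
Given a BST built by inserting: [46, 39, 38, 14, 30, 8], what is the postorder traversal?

Tree insertion order: [46, 39, 38, 14, 30, 8]
Tree (level-order array): [46, 39, None, 38, None, 14, None, 8, 30]
Postorder traversal: [8, 30, 14, 38, 39, 46]


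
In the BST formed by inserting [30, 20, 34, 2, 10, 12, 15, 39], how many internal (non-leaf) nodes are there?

Tree built from: [30, 20, 34, 2, 10, 12, 15, 39]
Tree (level-order array): [30, 20, 34, 2, None, None, 39, None, 10, None, None, None, 12, None, 15]
Rule: An internal node has at least one child.
Per-node child counts:
  node 30: 2 child(ren)
  node 20: 1 child(ren)
  node 2: 1 child(ren)
  node 10: 1 child(ren)
  node 12: 1 child(ren)
  node 15: 0 child(ren)
  node 34: 1 child(ren)
  node 39: 0 child(ren)
Matching nodes: [30, 20, 2, 10, 12, 34]
Count of internal (non-leaf) nodes: 6


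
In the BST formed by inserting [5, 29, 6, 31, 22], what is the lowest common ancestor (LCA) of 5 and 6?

Tree insertion order: [5, 29, 6, 31, 22]
Tree (level-order array): [5, None, 29, 6, 31, None, 22]
In a BST, the LCA of p=5, q=6 is the first node v on the
root-to-leaf path with p <= v <= q (go left if both < v, right if both > v).
Walk from root:
  at 5: 5 <= 5 <= 6, this is the LCA
LCA = 5


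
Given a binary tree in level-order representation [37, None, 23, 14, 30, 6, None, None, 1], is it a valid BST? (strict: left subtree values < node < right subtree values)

Level-order array: [37, None, 23, 14, 30, 6, None, None, 1]
Validate using subtree bounds (lo, hi): at each node, require lo < value < hi,
then recurse left with hi=value and right with lo=value.
Preorder trace (stopping at first violation):
  at node 37 with bounds (-inf, +inf): OK
  at node 23 with bounds (37, +inf): VIOLATION
Node 23 violates its bound: not (37 < 23 < +inf).
Result: Not a valid BST


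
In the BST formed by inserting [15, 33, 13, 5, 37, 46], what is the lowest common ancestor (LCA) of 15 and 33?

Tree insertion order: [15, 33, 13, 5, 37, 46]
Tree (level-order array): [15, 13, 33, 5, None, None, 37, None, None, None, 46]
In a BST, the LCA of p=15, q=33 is the first node v on the
root-to-leaf path with p <= v <= q (go left if both < v, right if both > v).
Walk from root:
  at 15: 15 <= 15 <= 33, this is the LCA
LCA = 15


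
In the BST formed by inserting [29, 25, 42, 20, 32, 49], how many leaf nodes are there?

Tree built from: [29, 25, 42, 20, 32, 49]
Tree (level-order array): [29, 25, 42, 20, None, 32, 49]
Rule: A leaf has 0 children.
Per-node child counts:
  node 29: 2 child(ren)
  node 25: 1 child(ren)
  node 20: 0 child(ren)
  node 42: 2 child(ren)
  node 32: 0 child(ren)
  node 49: 0 child(ren)
Matching nodes: [20, 32, 49]
Count of leaf nodes: 3


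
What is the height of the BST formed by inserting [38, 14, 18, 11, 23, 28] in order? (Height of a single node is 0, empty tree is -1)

Insertion order: [38, 14, 18, 11, 23, 28]
Tree (level-order array): [38, 14, None, 11, 18, None, None, None, 23, None, 28]
Compute height bottom-up (empty subtree = -1):
  height(11) = 1 + max(-1, -1) = 0
  height(28) = 1 + max(-1, -1) = 0
  height(23) = 1 + max(-1, 0) = 1
  height(18) = 1 + max(-1, 1) = 2
  height(14) = 1 + max(0, 2) = 3
  height(38) = 1 + max(3, -1) = 4
Height = 4


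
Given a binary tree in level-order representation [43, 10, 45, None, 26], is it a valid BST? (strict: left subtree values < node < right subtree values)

Level-order array: [43, 10, 45, None, 26]
Validate using subtree bounds (lo, hi): at each node, require lo < value < hi,
then recurse left with hi=value and right with lo=value.
Preorder trace (stopping at first violation):
  at node 43 with bounds (-inf, +inf): OK
  at node 10 with bounds (-inf, 43): OK
  at node 26 with bounds (10, 43): OK
  at node 45 with bounds (43, +inf): OK
No violation found at any node.
Result: Valid BST


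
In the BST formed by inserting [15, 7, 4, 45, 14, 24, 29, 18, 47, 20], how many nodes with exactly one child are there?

Tree built from: [15, 7, 4, 45, 14, 24, 29, 18, 47, 20]
Tree (level-order array): [15, 7, 45, 4, 14, 24, 47, None, None, None, None, 18, 29, None, None, None, 20]
Rule: These are nodes with exactly 1 non-null child.
Per-node child counts:
  node 15: 2 child(ren)
  node 7: 2 child(ren)
  node 4: 0 child(ren)
  node 14: 0 child(ren)
  node 45: 2 child(ren)
  node 24: 2 child(ren)
  node 18: 1 child(ren)
  node 20: 0 child(ren)
  node 29: 0 child(ren)
  node 47: 0 child(ren)
Matching nodes: [18]
Count of nodes with exactly one child: 1


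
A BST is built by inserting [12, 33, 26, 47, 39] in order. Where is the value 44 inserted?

Starting tree (level order): [12, None, 33, 26, 47, None, None, 39]
Insertion path: 12 -> 33 -> 47 -> 39
Result: insert 44 as right child of 39
Final tree (level order): [12, None, 33, 26, 47, None, None, 39, None, None, 44]


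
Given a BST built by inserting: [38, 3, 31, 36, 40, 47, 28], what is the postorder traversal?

Tree insertion order: [38, 3, 31, 36, 40, 47, 28]
Tree (level-order array): [38, 3, 40, None, 31, None, 47, 28, 36]
Postorder traversal: [28, 36, 31, 3, 47, 40, 38]


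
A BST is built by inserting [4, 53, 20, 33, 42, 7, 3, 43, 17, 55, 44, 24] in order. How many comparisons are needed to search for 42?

Search path for 42: 4 -> 53 -> 20 -> 33 -> 42
Found: True
Comparisons: 5


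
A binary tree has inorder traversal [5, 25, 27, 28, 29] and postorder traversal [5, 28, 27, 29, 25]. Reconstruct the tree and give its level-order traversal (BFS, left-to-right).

Inorder:   [5, 25, 27, 28, 29]
Postorder: [5, 28, 27, 29, 25]
Algorithm: postorder visits root last, so walk postorder right-to-left;
each value is the root of the current inorder slice — split it at that
value, recurse on the right subtree first, then the left.
Recursive splits:
  root=25; inorder splits into left=[5], right=[27, 28, 29]
  root=29; inorder splits into left=[27, 28], right=[]
  root=27; inorder splits into left=[], right=[28]
  root=28; inorder splits into left=[], right=[]
  root=5; inorder splits into left=[], right=[]
Reconstructed level-order: [25, 5, 29, 27, 28]


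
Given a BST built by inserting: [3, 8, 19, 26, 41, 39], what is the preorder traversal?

Tree insertion order: [3, 8, 19, 26, 41, 39]
Tree (level-order array): [3, None, 8, None, 19, None, 26, None, 41, 39]
Preorder traversal: [3, 8, 19, 26, 41, 39]


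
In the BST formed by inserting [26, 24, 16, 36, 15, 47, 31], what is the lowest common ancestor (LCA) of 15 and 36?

Tree insertion order: [26, 24, 16, 36, 15, 47, 31]
Tree (level-order array): [26, 24, 36, 16, None, 31, 47, 15]
In a BST, the LCA of p=15, q=36 is the first node v on the
root-to-leaf path with p <= v <= q (go left if both < v, right if both > v).
Walk from root:
  at 26: 15 <= 26 <= 36, this is the LCA
LCA = 26


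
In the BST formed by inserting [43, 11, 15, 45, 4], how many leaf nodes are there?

Tree built from: [43, 11, 15, 45, 4]
Tree (level-order array): [43, 11, 45, 4, 15]
Rule: A leaf has 0 children.
Per-node child counts:
  node 43: 2 child(ren)
  node 11: 2 child(ren)
  node 4: 0 child(ren)
  node 15: 0 child(ren)
  node 45: 0 child(ren)
Matching nodes: [4, 15, 45]
Count of leaf nodes: 3


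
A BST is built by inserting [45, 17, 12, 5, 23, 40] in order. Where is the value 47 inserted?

Starting tree (level order): [45, 17, None, 12, 23, 5, None, None, 40]
Insertion path: 45
Result: insert 47 as right child of 45
Final tree (level order): [45, 17, 47, 12, 23, None, None, 5, None, None, 40]


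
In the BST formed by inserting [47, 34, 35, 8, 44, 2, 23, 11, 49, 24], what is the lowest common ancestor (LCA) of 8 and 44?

Tree insertion order: [47, 34, 35, 8, 44, 2, 23, 11, 49, 24]
Tree (level-order array): [47, 34, 49, 8, 35, None, None, 2, 23, None, 44, None, None, 11, 24]
In a BST, the LCA of p=8, q=44 is the first node v on the
root-to-leaf path with p <= v <= q (go left if both < v, right if both > v).
Walk from root:
  at 47: both 8 and 44 < 47, go left
  at 34: 8 <= 34 <= 44, this is the LCA
LCA = 34


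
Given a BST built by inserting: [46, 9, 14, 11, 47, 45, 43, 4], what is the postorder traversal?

Tree insertion order: [46, 9, 14, 11, 47, 45, 43, 4]
Tree (level-order array): [46, 9, 47, 4, 14, None, None, None, None, 11, 45, None, None, 43]
Postorder traversal: [4, 11, 43, 45, 14, 9, 47, 46]


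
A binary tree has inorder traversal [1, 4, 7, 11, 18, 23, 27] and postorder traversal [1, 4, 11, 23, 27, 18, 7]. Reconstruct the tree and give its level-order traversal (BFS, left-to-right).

Inorder:   [1, 4, 7, 11, 18, 23, 27]
Postorder: [1, 4, 11, 23, 27, 18, 7]
Algorithm: postorder visits root last, so walk postorder right-to-left;
each value is the root of the current inorder slice — split it at that
value, recurse on the right subtree first, then the left.
Recursive splits:
  root=7; inorder splits into left=[1, 4], right=[11, 18, 23, 27]
  root=18; inorder splits into left=[11], right=[23, 27]
  root=27; inorder splits into left=[23], right=[]
  root=23; inorder splits into left=[], right=[]
  root=11; inorder splits into left=[], right=[]
  root=4; inorder splits into left=[1], right=[]
  root=1; inorder splits into left=[], right=[]
Reconstructed level-order: [7, 4, 18, 1, 11, 27, 23]


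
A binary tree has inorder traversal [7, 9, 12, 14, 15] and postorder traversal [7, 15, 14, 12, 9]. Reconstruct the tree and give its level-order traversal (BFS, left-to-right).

Inorder:   [7, 9, 12, 14, 15]
Postorder: [7, 15, 14, 12, 9]
Algorithm: postorder visits root last, so walk postorder right-to-left;
each value is the root of the current inorder slice — split it at that
value, recurse on the right subtree first, then the left.
Recursive splits:
  root=9; inorder splits into left=[7], right=[12, 14, 15]
  root=12; inorder splits into left=[], right=[14, 15]
  root=14; inorder splits into left=[], right=[15]
  root=15; inorder splits into left=[], right=[]
  root=7; inorder splits into left=[], right=[]
Reconstructed level-order: [9, 7, 12, 14, 15]


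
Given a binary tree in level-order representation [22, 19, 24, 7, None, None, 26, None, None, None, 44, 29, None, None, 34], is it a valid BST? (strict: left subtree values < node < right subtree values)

Level-order array: [22, 19, 24, 7, None, None, 26, None, None, None, 44, 29, None, None, 34]
Validate using subtree bounds (lo, hi): at each node, require lo < value < hi,
then recurse left with hi=value and right with lo=value.
Preorder trace (stopping at first violation):
  at node 22 with bounds (-inf, +inf): OK
  at node 19 with bounds (-inf, 22): OK
  at node 7 with bounds (-inf, 19): OK
  at node 24 with bounds (22, +inf): OK
  at node 26 with bounds (24, +inf): OK
  at node 44 with bounds (26, +inf): OK
  at node 29 with bounds (26, 44): OK
  at node 34 with bounds (29, 44): OK
No violation found at any node.
Result: Valid BST


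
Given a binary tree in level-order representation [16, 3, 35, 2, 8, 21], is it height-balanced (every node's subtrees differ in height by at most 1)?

Tree (level-order array): [16, 3, 35, 2, 8, 21]
Definition: a tree is height-balanced if, at every node, |h(left) - h(right)| <= 1 (empty subtree has height -1).
Bottom-up per-node check:
  node 2: h_left=-1, h_right=-1, diff=0 [OK], height=0
  node 8: h_left=-1, h_right=-1, diff=0 [OK], height=0
  node 3: h_left=0, h_right=0, diff=0 [OK], height=1
  node 21: h_left=-1, h_right=-1, diff=0 [OK], height=0
  node 35: h_left=0, h_right=-1, diff=1 [OK], height=1
  node 16: h_left=1, h_right=1, diff=0 [OK], height=2
All nodes satisfy the balance condition.
Result: Balanced


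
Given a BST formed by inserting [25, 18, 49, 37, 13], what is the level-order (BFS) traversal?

Tree insertion order: [25, 18, 49, 37, 13]
Tree (level-order array): [25, 18, 49, 13, None, 37]
BFS from the root, enqueuing left then right child of each popped node:
  queue [25] -> pop 25, enqueue [18, 49], visited so far: [25]
  queue [18, 49] -> pop 18, enqueue [13], visited so far: [25, 18]
  queue [49, 13] -> pop 49, enqueue [37], visited so far: [25, 18, 49]
  queue [13, 37] -> pop 13, enqueue [none], visited so far: [25, 18, 49, 13]
  queue [37] -> pop 37, enqueue [none], visited so far: [25, 18, 49, 13, 37]
Result: [25, 18, 49, 13, 37]


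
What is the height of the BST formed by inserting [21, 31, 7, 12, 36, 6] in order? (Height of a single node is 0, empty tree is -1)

Insertion order: [21, 31, 7, 12, 36, 6]
Tree (level-order array): [21, 7, 31, 6, 12, None, 36]
Compute height bottom-up (empty subtree = -1):
  height(6) = 1 + max(-1, -1) = 0
  height(12) = 1 + max(-1, -1) = 0
  height(7) = 1 + max(0, 0) = 1
  height(36) = 1 + max(-1, -1) = 0
  height(31) = 1 + max(-1, 0) = 1
  height(21) = 1 + max(1, 1) = 2
Height = 2


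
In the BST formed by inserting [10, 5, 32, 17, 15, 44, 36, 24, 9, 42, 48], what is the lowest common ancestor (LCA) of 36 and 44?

Tree insertion order: [10, 5, 32, 17, 15, 44, 36, 24, 9, 42, 48]
Tree (level-order array): [10, 5, 32, None, 9, 17, 44, None, None, 15, 24, 36, 48, None, None, None, None, None, 42]
In a BST, the LCA of p=36, q=44 is the first node v on the
root-to-leaf path with p <= v <= q (go left if both < v, right if both > v).
Walk from root:
  at 10: both 36 and 44 > 10, go right
  at 32: both 36 and 44 > 32, go right
  at 44: 36 <= 44 <= 44, this is the LCA
LCA = 44


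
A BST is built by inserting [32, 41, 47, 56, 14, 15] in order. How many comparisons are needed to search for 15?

Search path for 15: 32 -> 14 -> 15
Found: True
Comparisons: 3


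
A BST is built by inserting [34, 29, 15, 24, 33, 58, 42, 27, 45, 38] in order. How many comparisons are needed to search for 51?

Search path for 51: 34 -> 58 -> 42 -> 45
Found: False
Comparisons: 4


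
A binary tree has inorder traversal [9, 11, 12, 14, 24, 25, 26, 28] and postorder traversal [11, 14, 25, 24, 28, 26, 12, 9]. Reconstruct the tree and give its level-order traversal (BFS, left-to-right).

Inorder:   [9, 11, 12, 14, 24, 25, 26, 28]
Postorder: [11, 14, 25, 24, 28, 26, 12, 9]
Algorithm: postorder visits root last, so walk postorder right-to-left;
each value is the root of the current inorder slice — split it at that
value, recurse on the right subtree first, then the left.
Recursive splits:
  root=9; inorder splits into left=[], right=[11, 12, 14, 24, 25, 26, 28]
  root=12; inorder splits into left=[11], right=[14, 24, 25, 26, 28]
  root=26; inorder splits into left=[14, 24, 25], right=[28]
  root=28; inorder splits into left=[], right=[]
  root=24; inorder splits into left=[14], right=[25]
  root=25; inorder splits into left=[], right=[]
  root=14; inorder splits into left=[], right=[]
  root=11; inorder splits into left=[], right=[]
Reconstructed level-order: [9, 12, 11, 26, 24, 28, 14, 25]


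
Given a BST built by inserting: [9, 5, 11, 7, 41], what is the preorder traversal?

Tree insertion order: [9, 5, 11, 7, 41]
Tree (level-order array): [9, 5, 11, None, 7, None, 41]
Preorder traversal: [9, 5, 7, 11, 41]


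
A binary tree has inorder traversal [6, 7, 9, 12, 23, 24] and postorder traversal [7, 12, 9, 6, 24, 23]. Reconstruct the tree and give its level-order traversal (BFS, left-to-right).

Inorder:   [6, 7, 9, 12, 23, 24]
Postorder: [7, 12, 9, 6, 24, 23]
Algorithm: postorder visits root last, so walk postorder right-to-left;
each value is the root of the current inorder slice — split it at that
value, recurse on the right subtree first, then the left.
Recursive splits:
  root=23; inorder splits into left=[6, 7, 9, 12], right=[24]
  root=24; inorder splits into left=[], right=[]
  root=6; inorder splits into left=[], right=[7, 9, 12]
  root=9; inorder splits into left=[7], right=[12]
  root=12; inorder splits into left=[], right=[]
  root=7; inorder splits into left=[], right=[]
Reconstructed level-order: [23, 6, 24, 9, 7, 12]


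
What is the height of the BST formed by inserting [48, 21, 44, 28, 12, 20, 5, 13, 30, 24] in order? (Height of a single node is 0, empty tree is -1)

Insertion order: [48, 21, 44, 28, 12, 20, 5, 13, 30, 24]
Tree (level-order array): [48, 21, None, 12, 44, 5, 20, 28, None, None, None, 13, None, 24, 30]
Compute height bottom-up (empty subtree = -1):
  height(5) = 1 + max(-1, -1) = 0
  height(13) = 1 + max(-1, -1) = 0
  height(20) = 1 + max(0, -1) = 1
  height(12) = 1 + max(0, 1) = 2
  height(24) = 1 + max(-1, -1) = 0
  height(30) = 1 + max(-1, -1) = 0
  height(28) = 1 + max(0, 0) = 1
  height(44) = 1 + max(1, -1) = 2
  height(21) = 1 + max(2, 2) = 3
  height(48) = 1 + max(3, -1) = 4
Height = 4


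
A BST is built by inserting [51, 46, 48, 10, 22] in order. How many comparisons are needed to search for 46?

Search path for 46: 51 -> 46
Found: True
Comparisons: 2


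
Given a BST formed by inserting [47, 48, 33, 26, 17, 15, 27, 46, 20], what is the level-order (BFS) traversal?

Tree insertion order: [47, 48, 33, 26, 17, 15, 27, 46, 20]
Tree (level-order array): [47, 33, 48, 26, 46, None, None, 17, 27, None, None, 15, 20]
BFS from the root, enqueuing left then right child of each popped node:
  queue [47] -> pop 47, enqueue [33, 48], visited so far: [47]
  queue [33, 48] -> pop 33, enqueue [26, 46], visited so far: [47, 33]
  queue [48, 26, 46] -> pop 48, enqueue [none], visited so far: [47, 33, 48]
  queue [26, 46] -> pop 26, enqueue [17, 27], visited so far: [47, 33, 48, 26]
  queue [46, 17, 27] -> pop 46, enqueue [none], visited so far: [47, 33, 48, 26, 46]
  queue [17, 27] -> pop 17, enqueue [15, 20], visited so far: [47, 33, 48, 26, 46, 17]
  queue [27, 15, 20] -> pop 27, enqueue [none], visited so far: [47, 33, 48, 26, 46, 17, 27]
  queue [15, 20] -> pop 15, enqueue [none], visited so far: [47, 33, 48, 26, 46, 17, 27, 15]
  queue [20] -> pop 20, enqueue [none], visited so far: [47, 33, 48, 26, 46, 17, 27, 15, 20]
Result: [47, 33, 48, 26, 46, 17, 27, 15, 20]


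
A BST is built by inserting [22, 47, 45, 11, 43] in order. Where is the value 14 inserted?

Starting tree (level order): [22, 11, 47, None, None, 45, None, 43]
Insertion path: 22 -> 11
Result: insert 14 as right child of 11
Final tree (level order): [22, 11, 47, None, 14, 45, None, None, None, 43]


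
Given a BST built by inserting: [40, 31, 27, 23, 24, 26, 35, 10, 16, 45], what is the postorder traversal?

Tree insertion order: [40, 31, 27, 23, 24, 26, 35, 10, 16, 45]
Tree (level-order array): [40, 31, 45, 27, 35, None, None, 23, None, None, None, 10, 24, None, 16, None, 26]
Postorder traversal: [16, 10, 26, 24, 23, 27, 35, 31, 45, 40]


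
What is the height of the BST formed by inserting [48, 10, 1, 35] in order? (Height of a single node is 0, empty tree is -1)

Insertion order: [48, 10, 1, 35]
Tree (level-order array): [48, 10, None, 1, 35]
Compute height bottom-up (empty subtree = -1):
  height(1) = 1 + max(-1, -1) = 0
  height(35) = 1 + max(-1, -1) = 0
  height(10) = 1 + max(0, 0) = 1
  height(48) = 1 + max(1, -1) = 2
Height = 2


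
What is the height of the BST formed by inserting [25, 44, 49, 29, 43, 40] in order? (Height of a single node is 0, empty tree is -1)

Insertion order: [25, 44, 49, 29, 43, 40]
Tree (level-order array): [25, None, 44, 29, 49, None, 43, None, None, 40]
Compute height bottom-up (empty subtree = -1):
  height(40) = 1 + max(-1, -1) = 0
  height(43) = 1 + max(0, -1) = 1
  height(29) = 1 + max(-1, 1) = 2
  height(49) = 1 + max(-1, -1) = 0
  height(44) = 1 + max(2, 0) = 3
  height(25) = 1 + max(-1, 3) = 4
Height = 4


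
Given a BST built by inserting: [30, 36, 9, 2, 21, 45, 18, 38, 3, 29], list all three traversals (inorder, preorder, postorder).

Tree insertion order: [30, 36, 9, 2, 21, 45, 18, 38, 3, 29]
Tree (level-order array): [30, 9, 36, 2, 21, None, 45, None, 3, 18, 29, 38]
Inorder (L, root, R): [2, 3, 9, 18, 21, 29, 30, 36, 38, 45]
Preorder (root, L, R): [30, 9, 2, 3, 21, 18, 29, 36, 45, 38]
Postorder (L, R, root): [3, 2, 18, 29, 21, 9, 38, 45, 36, 30]


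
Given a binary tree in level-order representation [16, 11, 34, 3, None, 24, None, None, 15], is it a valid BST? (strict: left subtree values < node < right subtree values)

Level-order array: [16, 11, 34, 3, None, 24, None, None, 15]
Validate using subtree bounds (lo, hi): at each node, require lo < value < hi,
then recurse left with hi=value and right with lo=value.
Preorder trace (stopping at first violation):
  at node 16 with bounds (-inf, +inf): OK
  at node 11 with bounds (-inf, 16): OK
  at node 3 with bounds (-inf, 11): OK
  at node 15 with bounds (3, 11): VIOLATION
Node 15 violates its bound: not (3 < 15 < 11).
Result: Not a valid BST


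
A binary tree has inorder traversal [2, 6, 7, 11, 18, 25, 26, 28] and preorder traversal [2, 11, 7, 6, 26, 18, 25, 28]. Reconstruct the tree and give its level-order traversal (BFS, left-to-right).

Inorder:  [2, 6, 7, 11, 18, 25, 26, 28]
Preorder: [2, 11, 7, 6, 26, 18, 25, 28]
Algorithm: preorder visits root first, so consume preorder in order;
for each root, split the current inorder slice at that value into
left-subtree inorder and right-subtree inorder, then recurse.
Recursive splits:
  root=2; inorder splits into left=[], right=[6, 7, 11, 18, 25, 26, 28]
  root=11; inorder splits into left=[6, 7], right=[18, 25, 26, 28]
  root=7; inorder splits into left=[6], right=[]
  root=6; inorder splits into left=[], right=[]
  root=26; inorder splits into left=[18, 25], right=[28]
  root=18; inorder splits into left=[], right=[25]
  root=25; inorder splits into left=[], right=[]
  root=28; inorder splits into left=[], right=[]
Reconstructed level-order: [2, 11, 7, 26, 6, 18, 28, 25]


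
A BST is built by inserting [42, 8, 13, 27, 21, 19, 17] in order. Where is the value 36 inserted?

Starting tree (level order): [42, 8, None, None, 13, None, 27, 21, None, 19, None, 17]
Insertion path: 42 -> 8 -> 13 -> 27
Result: insert 36 as right child of 27
Final tree (level order): [42, 8, None, None, 13, None, 27, 21, 36, 19, None, None, None, 17]


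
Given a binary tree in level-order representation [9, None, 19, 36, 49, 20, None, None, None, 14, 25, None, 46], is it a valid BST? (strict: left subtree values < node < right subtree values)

Level-order array: [9, None, 19, 36, 49, 20, None, None, None, 14, 25, None, 46]
Validate using subtree bounds (lo, hi): at each node, require lo < value < hi,
then recurse left with hi=value and right with lo=value.
Preorder trace (stopping at first violation):
  at node 9 with bounds (-inf, +inf): OK
  at node 19 with bounds (9, +inf): OK
  at node 36 with bounds (9, 19): VIOLATION
Node 36 violates its bound: not (9 < 36 < 19).
Result: Not a valid BST


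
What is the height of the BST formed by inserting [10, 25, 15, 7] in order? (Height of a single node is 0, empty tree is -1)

Insertion order: [10, 25, 15, 7]
Tree (level-order array): [10, 7, 25, None, None, 15]
Compute height bottom-up (empty subtree = -1):
  height(7) = 1 + max(-1, -1) = 0
  height(15) = 1 + max(-1, -1) = 0
  height(25) = 1 + max(0, -1) = 1
  height(10) = 1 + max(0, 1) = 2
Height = 2


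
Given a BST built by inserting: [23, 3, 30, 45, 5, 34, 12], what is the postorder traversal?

Tree insertion order: [23, 3, 30, 45, 5, 34, 12]
Tree (level-order array): [23, 3, 30, None, 5, None, 45, None, 12, 34]
Postorder traversal: [12, 5, 3, 34, 45, 30, 23]


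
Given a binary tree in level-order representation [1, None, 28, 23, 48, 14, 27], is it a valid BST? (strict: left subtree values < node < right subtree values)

Level-order array: [1, None, 28, 23, 48, 14, 27]
Validate using subtree bounds (lo, hi): at each node, require lo < value < hi,
then recurse left with hi=value and right with lo=value.
Preorder trace (stopping at first violation):
  at node 1 with bounds (-inf, +inf): OK
  at node 28 with bounds (1, +inf): OK
  at node 23 with bounds (1, 28): OK
  at node 14 with bounds (1, 23): OK
  at node 27 with bounds (23, 28): OK
  at node 48 with bounds (28, +inf): OK
No violation found at any node.
Result: Valid BST


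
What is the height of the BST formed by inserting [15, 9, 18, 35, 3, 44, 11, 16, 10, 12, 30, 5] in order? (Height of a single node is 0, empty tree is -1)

Insertion order: [15, 9, 18, 35, 3, 44, 11, 16, 10, 12, 30, 5]
Tree (level-order array): [15, 9, 18, 3, 11, 16, 35, None, 5, 10, 12, None, None, 30, 44]
Compute height bottom-up (empty subtree = -1):
  height(5) = 1 + max(-1, -1) = 0
  height(3) = 1 + max(-1, 0) = 1
  height(10) = 1 + max(-1, -1) = 0
  height(12) = 1 + max(-1, -1) = 0
  height(11) = 1 + max(0, 0) = 1
  height(9) = 1 + max(1, 1) = 2
  height(16) = 1 + max(-1, -1) = 0
  height(30) = 1 + max(-1, -1) = 0
  height(44) = 1 + max(-1, -1) = 0
  height(35) = 1 + max(0, 0) = 1
  height(18) = 1 + max(0, 1) = 2
  height(15) = 1 + max(2, 2) = 3
Height = 3


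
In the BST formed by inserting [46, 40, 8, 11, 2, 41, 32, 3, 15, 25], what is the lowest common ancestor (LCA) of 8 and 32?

Tree insertion order: [46, 40, 8, 11, 2, 41, 32, 3, 15, 25]
Tree (level-order array): [46, 40, None, 8, 41, 2, 11, None, None, None, 3, None, 32, None, None, 15, None, None, 25]
In a BST, the LCA of p=8, q=32 is the first node v on the
root-to-leaf path with p <= v <= q (go left if both < v, right if both > v).
Walk from root:
  at 46: both 8 and 32 < 46, go left
  at 40: both 8 and 32 < 40, go left
  at 8: 8 <= 8 <= 32, this is the LCA
LCA = 8


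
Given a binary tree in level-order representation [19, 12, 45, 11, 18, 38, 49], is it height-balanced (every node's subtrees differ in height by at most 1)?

Tree (level-order array): [19, 12, 45, 11, 18, 38, 49]
Definition: a tree is height-balanced if, at every node, |h(left) - h(right)| <= 1 (empty subtree has height -1).
Bottom-up per-node check:
  node 11: h_left=-1, h_right=-1, diff=0 [OK], height=0
  node 18: h_left=-1, h_right=-1, diff=0 [OK], height=0
  node 12: h_left=0, h_right=0, diff=0 [OK], height=1
  node 38: h_left=-1, h_right=-1, diff=0 [OK], height=0
  node 49: h_left=-1, h_right=-1, diff=0 [OK], height=0
  node 45: h_left=0, h_right=0, diff=0 [OK], height=1
  node 19: h_left=1, h_right=1, diff=0 [OK], height=2
All nodes satisfy the balance condition.
Result: Balanced


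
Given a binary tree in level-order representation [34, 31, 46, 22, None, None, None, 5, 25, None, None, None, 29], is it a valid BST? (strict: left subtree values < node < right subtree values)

Level-order array: [34, 31, 46, 22, None, None, None, 5, 25, None, None, None, 29]
Validate using subtree bounds (lo, hi): at each node, require lo < value < hi,
then recurse left with hi=value and right with lo=value.
Preorder trace (stopping at first violation):
  at node 34 with bounds (-inf, +inf): OK
  at node 31 with bounds (-inf, 34): OK
  at node 22 with bounds (-inf, 31): OK
  at node 5 with bounds (-inf, 22): OK
  at node 25 with bounds (22, 31): OK
  at node 29 with bounds (25, 31): OK
  at node 46 with bounds (34, +inf): OK
No violation found at any node.
Result: Valid BST


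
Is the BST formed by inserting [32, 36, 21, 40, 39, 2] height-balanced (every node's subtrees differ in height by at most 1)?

Tree (level-order array): [32, 21, 36, 2, None, None, 40, None, None, 39]
Definition: a tree is height-balanced if, at every node, |h(left) - h(right)| <= 1 (empty subtree has height -1).
Bottom-up per-node check:
  node 2: h_left=-1, h_right=-1, diff=0 [OK], height=0
  node 21: h_left=0, h_right=-1, diff=1 [OK], height=1
  node 39: h_left=-1, h_right=-1, diff=0 [OK], height=0
  node 40: h_left=0, h_right=-1, diff=1 [OK], height=1
  node 36: h_left=-1, h_right=1, diff=2 [FAIL (|-1-1|=2 > 1)], height=2
  node 32: h_left=1, h_right=2, diff=1 [OK], height=3
Node 36 violates the condition: |-1 - 1| = 2 > 1.
Result: Not balanced


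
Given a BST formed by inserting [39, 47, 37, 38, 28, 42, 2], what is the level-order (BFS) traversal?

Tree insertion order: [39, 47, 37, 38, 28, 42, 2]
Tree (level-order array): [39, 37, 47, 28, 38, 42, None, 2]
BFS from the root, enqueuing left then right child of each popped node:
  queue [39] -> pop 39, enqueue [37, 47], visited so far: [39]
  queue [37, 47] -> pop 37, enqueue [28, 38], visited so far: [39, 37]
  queue [47, 28, 38] -> pop 47, enqueue [42], visited so far: [39, 37, 47]
  queue [28, 38, 42] -> pop 28, enqueue [2], visited so far: [39, 37, 47, 28]
  queue [38, 42, 2] -> pop 38, enqueue [none], visited so far: [39, 37, 47, 28, 38]
  queue [42, 2] -> pop 42, enqueue [none], visited so far: [39, 37, 47, 28, 38, 42]
  queue [2] -> pop 2, enqueue [none], visited so far: [39, 37, 47, 28, 38, 42, 2]
Result: [39, 37, 47, 28, 38, 42, 2]


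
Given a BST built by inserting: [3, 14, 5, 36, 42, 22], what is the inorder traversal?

Tree insertion order: [3, 14, 5, 36, 42, 22]
Tree (level-order array): [3, None, 14, 5, 36, None, None, 22, 42]
Inorder traversal: [3, 5, 14, 22, 36, 42]


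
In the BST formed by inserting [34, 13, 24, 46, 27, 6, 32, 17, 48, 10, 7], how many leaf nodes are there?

Tree built from: [34, 13, 24, 46, 27, 6, 32, 17, 48, 10, 7]
Tree (level-order array): [34, 13, 46, 6, 24, None, 48, None, 10, 17, 27, None, None, 7, None, None, None, None, 32]
Rule: A leaf has 0 children.
Per-node child counts:
  node 34: 2 child(ren)
  node 13: 2 child(ren)
  node 6: 1 child(ren)
  node 10: 1 child(ren)
  node 7: 0 child(ren)
  node 24: 2 child(ren)
  node 17: 0 child(ren)
  node 27: 1 child(ren)
  node 32: 0 child(ren)
  node 46: 1 child(ren)
  node 48: 0 child(ren)
Matching nodes: [7, 17, 32, 48]
Count of leaf nodes: 4


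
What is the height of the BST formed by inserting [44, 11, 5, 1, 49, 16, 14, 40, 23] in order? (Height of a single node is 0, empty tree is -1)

Insertion order: [44, 11, 5, 1, 49, 16, 14, 40, 23]
Tree (level-order array): [44, 11, 49, 5, 16, None, None, 1, None, 14, 40, None, None, None, None, 23]
Compute height bottom-up (empty subtree = -1):
  height(1) = 1 + max(-1, -1) = 0
  height(5) = 1 + max(0, -1) = 1
  height(14) = 1 + max(-1, -1) = 0
  height(23) = 1 + max(-1, -1) = 0
  height(40) = 1 + max(0, -1) = 1
  height(16) = 1 + max(0, 1) = 2
  height(11) = 1 + max(1, 2) = 3
  height(49) = 1 + max(-1, -1) = 0
  height(44) = 1 + max(3, 0) = 4
Height = 4


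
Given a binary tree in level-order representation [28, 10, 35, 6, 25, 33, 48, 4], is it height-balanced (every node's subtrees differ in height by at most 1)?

Tree (level-order array): [28, 10, 35, 6, 25, 33, 48, 4]
Definition: a tree is height-balanced if, at every node, |h(left) - h(right)| <= 1 (empty subtree has height -1).
Bottom-up per-node check:
  node 4: h_left=-1, h_right=-1, diff=0 [OK], height=0
  node 6: h_left=0, h_right=-1, diff=1 [OK], height=1
  node 25: h_left=-1, h_right=-1, diff=0 [OK], height=0
  node 10: h_left=1, h_right=0, diff=1 [OK], height=2
  node 33: h_left=-1, h_right=-1, diff=0 [OK], height=0
  node 48: h_left=-1, h_right=-1, diff=0 [OK], height=0
  node 35: h_left=0, h_right=0, diff=0 [OK], height=1
  node 28: h_left=2, h_right=1, diff=1 [OK], height=3
All nodes satisfy the balance condition.
Result: Balanced
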